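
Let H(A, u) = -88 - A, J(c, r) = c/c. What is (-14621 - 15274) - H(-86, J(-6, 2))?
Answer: -29893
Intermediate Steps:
J(c, r) = 1
(-14621 - 15274) - H(-86, J(-6, 2)) = (-14621 - 15274) - (-88 - 1*(-86)) = -29895 - (-88 + 86) = -29895 - 1*(-2) = -29895 + 2 = -29893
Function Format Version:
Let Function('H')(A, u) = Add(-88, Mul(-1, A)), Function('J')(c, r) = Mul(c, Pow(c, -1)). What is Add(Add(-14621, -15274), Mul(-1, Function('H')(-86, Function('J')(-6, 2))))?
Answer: -29893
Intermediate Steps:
Function('J')(c, r) = 1
Add(Add(-14621, -15274), Mul(-1, Function('H')(-86, Function('J')(-6, 2)))) = Add(Add(-14621, -15274), Mul(-1, Add(-88, Mul(-1, -86)))) = Add(-29895, Mul(-1, Add(-88, 86))) = Add(-29895, Mul(-1, -2)) = Add(-29895, 2) = -29893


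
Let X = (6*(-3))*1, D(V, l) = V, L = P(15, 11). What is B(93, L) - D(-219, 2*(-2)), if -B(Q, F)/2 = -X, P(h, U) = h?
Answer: 183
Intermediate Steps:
L = 15
X = -18 (X = -18*1 = -18)
B(Q, F) = -36 (B(Q, F) = -(-2)*(-18) = -2*18 = -36)
B(93, L) - D(-219, 2*(-2)) = -36 - 1*(-219) = -36 + 219 = 183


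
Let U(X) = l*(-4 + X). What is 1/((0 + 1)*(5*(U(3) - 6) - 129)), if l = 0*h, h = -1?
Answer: -1/159 ≈ -0.0062893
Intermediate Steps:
l = 0 (l = 0*(-1) = 0)
U(X) = 0 (U(X) = 0*(-4 + X) = 0)
1/((0 + 1)*(5*(U(3) - 6) - 129)) = 1/((0 + 1)*(5*(0 - 6) - 129)) = 1/(1*(5*(-6) - 129)) = 1/(-30 - 129) = 1/(-159) = 1*(-1/159) = -1/159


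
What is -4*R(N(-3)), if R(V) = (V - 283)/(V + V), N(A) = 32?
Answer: 251/16 ≈ 15.688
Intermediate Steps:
R(V) = (-283 + V)/(2*V) (R(V) = (-283 + V)/((2*V)) = (-283 + V)*(1/(2*V)) = (-283 + V)/(2*V))
-4*R(N(-3)) = -2*(-283 + 32)/32 = -2*(-251)/32 = -4*(-251/64) = 251/16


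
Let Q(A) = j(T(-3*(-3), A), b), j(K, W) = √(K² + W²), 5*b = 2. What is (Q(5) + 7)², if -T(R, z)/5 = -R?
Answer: (35 + √50629)²/25 ≈ 2704.2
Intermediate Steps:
b = ⅖ (b = (⅕)*2 = ⅖ ≈ 0.40000)
T(R, z) = 5*R (T(R, z) = -(-5)*R = 5*R)
Q(A) = √50629/5 (Q(A) = √((5*(-3*(-3)))² + (⅖)²) = √((5*9)² + 4/25) = √(45² + 4/25) = √(2025 + 4/25) = √(50629/25) = √50629/5)
(Q(5) + 7)² = (√50629/5 + 7)² = (7 + √50629/5)²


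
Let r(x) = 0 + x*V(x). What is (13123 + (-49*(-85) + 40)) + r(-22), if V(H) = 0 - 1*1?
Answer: 17350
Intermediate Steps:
V(H) = -1 (V(H) = 0 - 1 = -1)
r(x) = -x (r(x) = 0 + x*(-1) = 0 - x = -x)
(13123 + (-49*(-85) + 40)) + r(-22) = (13123 + (-49*(-85) + 40)) - 1*(-22) = (13123 + (4165 + 40)) + 22 = (13123 + 4205) + 22 = 17328 + 22 = 17350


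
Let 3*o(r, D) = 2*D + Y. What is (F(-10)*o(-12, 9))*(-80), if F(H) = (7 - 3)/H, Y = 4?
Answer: 704/3 ≈ 234.67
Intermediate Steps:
o(r, D) = 4/3 + 2*D/3 (o(r, D) = (2*D + 4)/3 = (4 + 2*D)/3 = 4/3 + 2*D/3)
F(H) = 4/H
(F(-10)*o(-12, 9))*(-80) = ((4/(-10))*(4/3 + (2/3)*9))*(-80) = ((4*(-1/10))*(4/3 + 6))*(-80) = -2/5*22/3*(-80) = -44/15*(-80) = 704/3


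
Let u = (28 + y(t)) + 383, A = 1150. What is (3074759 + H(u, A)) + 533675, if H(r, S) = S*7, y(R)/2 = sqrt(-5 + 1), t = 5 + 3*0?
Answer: 3616484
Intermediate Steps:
t = 5 (t = 5 + 0 = 5)
y(R) = 4*I (y(R) = 2*sqrt(-5 + 1) = 2*sqrt(-4) = 2*(2*I) = 4*I)
u = 411 + 4*I (u = (28 + 4*I) + 383 = 411 + 4*I ≈ 411.0 + 4.0*I)
H(r, S) = 7*S
(3074759 + H(u, A)) + 533675 = (3074759 + 7*1150) + 533675 = (3074759 + 8050) + 533675 = 3082809 + 533675 = 3616484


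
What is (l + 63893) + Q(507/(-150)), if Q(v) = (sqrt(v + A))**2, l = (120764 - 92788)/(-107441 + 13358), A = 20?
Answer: 300639040123/4704150 ≈ 63909.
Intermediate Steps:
l = -27976/94083 (l = 27976/(-94083) = 27976*(-1/94083) = -27976/94083 ≈ -0.29735)
Q(v) = 20 + v (Q(v) = (sqrt(v + 20))**2 = (sqrt(20 + v))**2 = 20 + v)
(l + 63893) + Q(507/(-150)) = (-27976/94083 + 63893) + (20 + 507/(-150)) = 6011217143/94083 + (20 + 507*(-1/150)) = 6011217143/94083 + (20 - 169/50) = 6011217143/94083 + 831/50 = 300639040123/4704150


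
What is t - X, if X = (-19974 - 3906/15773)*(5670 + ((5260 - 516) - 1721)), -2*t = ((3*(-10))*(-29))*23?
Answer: 2738604944079/15773 ≈ 1.7363e+8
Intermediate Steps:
t = -10005 (t = -(3*(-10))*(-29)*23/2 = -(-30*(-29))*23/2 = -435*23 = -½*20010 = -10005)
X = -2738762752944/15773 (X = (-19974 - 3906*1/15773)*(5670 + (4744 - 1721)) = (-19974 - 3906/15773)*(5670 + 3023) = -315053808/15773*8693 = -2738762752944/15773 ≈ -1.7364e+8)
t - X = -10005 - 1*(-2738762752944/15773) = -10005 + 2738762752944/15773 = 2738604944079/15773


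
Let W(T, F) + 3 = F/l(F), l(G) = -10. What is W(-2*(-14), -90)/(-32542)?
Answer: -3/16271 ≈ -0.00018438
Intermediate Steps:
W(T, F) = -3 - F/10 (W(T, F) = -3 + F/(-10) = -3 + F*(-1/10) = -3 - F/10)
W(-2*(-14), -90)/(-32542) = (-3 - 1/10*(-90))/(-32542) = (-3 + 9)*(-1/32542) = 6*(-1/32542) = -3/16271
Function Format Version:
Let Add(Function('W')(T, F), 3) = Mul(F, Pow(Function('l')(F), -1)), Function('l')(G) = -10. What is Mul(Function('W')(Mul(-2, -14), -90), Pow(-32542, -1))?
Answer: Rational(-3, 16271) ≈ -0.00018438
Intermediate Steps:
Function('W')(T, F) = Add(-3, Mul(Rational(-1, 10), F)) (Function('W')(T, F) = Add(-3, Mul(F, Pow(-10, -1))) = Add(-3, Mul(F, Rational(-1, 10))) = Add(-3, Mul(Rational(-1, 10), F)))
Mul(Function('W')(Mul(-2, -14), -90), Pow(-32542, -1)) = Mul(Add(-3, Mul(Rational(-1, 10), -90)), Pow(-32542, -1)) = Mul(Add(-3, 9), Rational(-1, 32542)) = Mul(6, Rational(-1, 32542)) = Rational(-3, 16271)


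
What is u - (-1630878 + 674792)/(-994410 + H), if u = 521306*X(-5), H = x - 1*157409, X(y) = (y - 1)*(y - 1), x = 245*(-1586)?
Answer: 28908504053138/1540389 ≈ 1.8767e+7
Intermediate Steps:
x = -388570
X(y) = (-1 + y)² (X(y) = (-1 + y)*(-1 + y) = (-1 + y)²)
H = -545979 (H = -388570 - 1*157409 = -388570 - 157409 = -545979)
u = 18767016 (u = 521306*(-1 - 5)² = 521306*(-6)² = 521306*36 = 18767016)
u - (-1630878 + 674792)/(-994410 + H) = 18767016 - (-1630878 + 674792)/(-994410 - 545979) = 18767016 - (-956086)/(-1540389) = 18767016 - (-956086)*(-1)/1540389 = 18767016 - 1*956086/1540389 = 18767016 - 956086/1540389 = 28908504053138/1540389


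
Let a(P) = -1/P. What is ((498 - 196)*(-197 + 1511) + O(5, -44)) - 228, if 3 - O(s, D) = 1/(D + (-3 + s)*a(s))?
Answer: 88045871/222 ≈ 3.9660e+5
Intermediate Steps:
O(s, D) = 3 - 1/(D - (-3 + s)/s) (O(s, D) = 3 - 1/(D + (-3 + s)*(-1/s)) = 3 - 1/(D - (-3 + s)/s))
((498 - 196)*(-197 + 1511) + O(5, -44)) - 228 = ((498 - 196)*(-197 + 1511) + (9 + 5*(-4 + 3*(-44)))/(3 + 5*(-1 - 44))) - 228 = (302*1314 + (9 + 5*(-4 - 132))/(3 + 5*(-45))) - 228 = (396828 + (9 + 5*(-136))/(3 - 225)) - 228 = (396828 + (9 - 680)/(-222)) - 228 = (396828 - 1/222*(-671)) - 228 = (396828 + 671/222) - 228 = 88096487/222 - 228 = 88045871/222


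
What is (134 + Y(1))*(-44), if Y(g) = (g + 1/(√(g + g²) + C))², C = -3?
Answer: -289696/49 + 352*√2/49 ≈ -5902.0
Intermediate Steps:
Y(g) = (g + 1/(-3 + √(g + g²)))² (Y(g) = (g + 1/(√(g + g²) - 3))² = (g + 1/(-3 + √(g + g²)))²)
(134 + Y(1))*(-44) = (134 + (1 - 3*1 + 1*√(1*(1 + 1)))²/(-3 + √(1*(1 + 1)))²)*(-44) = (134 + (1 - 3 + 1*√(1*2))²/(-3 + √(1*2))²)*(-44) = (134 + (1 - 3 + 1*√2)²/(-3 + √2)²)*(-44) = (134 + (1 - 3 + √2)²/(-3 + √2)²)*(-44) = (134 + (-2 + √2)²/(-3 + √2)²)*(-44) = -5896 - 44*(-2 + √2)²/(-3 + √2)²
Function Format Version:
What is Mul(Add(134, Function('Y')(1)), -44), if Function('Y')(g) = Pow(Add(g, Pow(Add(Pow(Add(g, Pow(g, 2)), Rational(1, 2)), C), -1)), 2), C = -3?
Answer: Add(Rational(-289696, 49), Mul(Rational(352, 49), Pow(2, Rational(1, 2)))) ≈ -5902.0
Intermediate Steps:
Function('Y')(g) = Pow(Add(g, Pow(Add(-3, Pow(Add(g, Pow(g, 2)), Rational(1, 2))), -1)), 2) (Function('Y')(g) = Pow(Add(g, Pow(Add(Pow(Add(g, Pow(g, 2)), Rational(1, 2)), -3), -1)), 2) = Pow(Add(g, Pow(Add(-3, Pow(Add(g, Pow(g, 2)), Rational(1, 2))), -1)), 2))
Mul(Add(134, Function('Y')(1)), -44) = Mul(Add(134, Mul(Pow(Add(-3, Pow(Mul(1, Add(1, 1)), Rational(1, 2))), -2), Pow(Add(1, Mul(-3, 1), Mul(1, Pow(Mul(1, Add(1, 1)), Rational(1, 2)))), 2))), -44) = Mul(Add(134, Mul(Pow(Add(-3, Pow(Mul(1, 2), Rational(1, 2))), -2), Pow(Add(1, -3, Mul(1, Pow(Mul(1, 2), Rational(1, 2)))), 2))), -44) = Mul(Add(134, Mul(Pow(Add(-3, Pow(2, Rational(1, 2))), -2), Pow(Add(1, -3, Mul(1, Pow(2, Rational(1, 2)))), 2))), -44) = Mul(Add(134, Mul(Pow(Add(-3, Pow(2, Rational(1, 2))), -2), Pow(Add(1, -3, Pow(2, Rational(1, 2))), 2))), -44) = Mul(Add(134, Mul(Pow(Add(-3, Pow(2, Rational(1, 2))), -2), Pow(Add(-2, Pow(2, Rational(1, 2))), 2))), -44) = Add(-5896, Mul(-44, Pow(Add(-3, Pow(2, Rational(1, 2))), -2), Pow(Add(-2, Pow(2, Rational(1, 2))), 2)))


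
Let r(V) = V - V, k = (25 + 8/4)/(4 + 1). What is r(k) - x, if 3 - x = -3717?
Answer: -3720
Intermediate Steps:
x = 3720 (x = 3 - 1*(-3717) = 3 + 3717 = 3720)
k = 27/5 (k = (25 + 8*(1/4))/5 = (25 + 2)*(1/5) = 27*(1/5) = 27/5 ≈ 5.4000)
r(V) = 0
r(k) - x = 0 - 1*3720 = 0 - 3720 = -3720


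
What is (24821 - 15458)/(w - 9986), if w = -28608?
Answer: -9363/38594 ≈ -0.24260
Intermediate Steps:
(24821 - 15458)/(w - 9986) = (24821 - 15458)/(-28608 - 9986) = 9363/(-38594) = 9363*(-1/38594) = -9363/38594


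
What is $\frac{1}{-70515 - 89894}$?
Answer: $- \frac{1}{160409} \approx -6.2341 \cdot 10^{-6}$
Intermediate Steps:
$\frac{1}{-70515 - 89894} = \frac{1}{-160409} = - \frac{1}{160409}$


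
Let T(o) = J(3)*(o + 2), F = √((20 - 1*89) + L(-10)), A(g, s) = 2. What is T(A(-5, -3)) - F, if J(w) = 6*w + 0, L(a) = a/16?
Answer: 72 - I*√1114/4 ≈ 72.0 - 8.3442*I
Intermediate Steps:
L(a) = a/16 (L(a) = a*(1/16) = a/16)
J(w) = 6*w
F = I*√1114/4 (F = √((20 - 1*89) + (1/16)*(-10)) = √((20 - 89) - 5/8) = √(-69 - 5/8) = √(-557/8) = I*√1114/4 ≈ 8.3442*I)
T(o) = 36 + 18*o (T(o) = (6*3)*(o + 2) = 18*(2 + o) = 36 + 18*o)
T(A(-5, -3)) - F = (36 + 18*2) - I*√1114/4 = (36 + 36) - I*√1114/4 = 72 - I*√1114/4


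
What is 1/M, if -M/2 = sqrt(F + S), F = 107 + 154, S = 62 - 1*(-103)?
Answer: -sqrt(426)/852 ≈ -0.024225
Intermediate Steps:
S = 165 (S = 62 + 103 = 165)
F = 261
M = -2*sqrt(426) (M = -2*sqrt(261 + 165) = -2*sqrt(426) ≈ -41.280)
1/M = 1/(-2*sqrt(426)) = -sqrt(426)/852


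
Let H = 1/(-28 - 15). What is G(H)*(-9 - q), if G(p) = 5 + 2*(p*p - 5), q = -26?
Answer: -157131/1849 ≈ -84.982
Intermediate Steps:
H = -1/43 (H = 1/(-43) = -1/43 ≈ -0.023256)
G(p) = -5 + 2*p² (G(p) = 5 + 2*(p² - 5) = 5 + 2*(-5 + p²) = 5 + (-10 + 2*p²) = -5 + 2*p²)
G(H)*(-9 - q) = (-5 + 2*(-1/43)²)*(-9 - 1*(-26)) = (-5 + 2*(1/1849))*(-9 + 26) = (-5 + 2/1849)*17 = -9243/1849*17 = -157131/1849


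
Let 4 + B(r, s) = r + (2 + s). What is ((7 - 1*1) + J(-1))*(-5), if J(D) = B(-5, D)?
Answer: 10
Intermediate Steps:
B(r, s) = -2 + r + s (B(r, s) = -4 + (r + (2 + s)) = -4 + (2 + r + s) = -2 + r + s)
J(D) = -7 + D (J(D) = -2 - 5 + D = -7 + D)
((7 - 1*1) + J(-1))*(-5) = ((7 - 1*1) + (-7 - 1))*(-5) = ((7 - 1) - 8)*(-5) = (6 - 8)*(-5) = -2*(-5) = 10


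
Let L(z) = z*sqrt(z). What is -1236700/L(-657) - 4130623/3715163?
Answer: -4130623/3715163 - 1236700*I*sqrt(73)/143883 ≈ -1.1118 - 73.437*I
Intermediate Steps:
L(z) = z**(3/2)
-1236700/L(-657) - 4130623/3715163 = -1236700*I*sqrt(73)/143883 - 4130623/3715163 = -4130623/3715163 - 1236700*I*sqrt(73)/143883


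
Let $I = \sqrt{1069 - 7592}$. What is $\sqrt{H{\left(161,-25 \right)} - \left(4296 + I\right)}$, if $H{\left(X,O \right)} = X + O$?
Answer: $\sqrt{-4160 - i \sqrt{6523}} \approx 0.6261 - 64.501 i$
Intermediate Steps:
$H{\left(X,O \right)} = O + X$
$I = i \sqrt{6523}$ ($I = \sqrt{-6523} = i \sqrt{6523} \approx 80.765 i$)
$\sqrt{H{\left(161,-25 \right)} - \left(4296 + I\right)} = \sqrt{\left(-25 + 161\right) - \left(4296 + i \sqrt{6523}\right)} = \sqrt{136 - \left(4296 + i \sqrt{6523}\right)} = \sqrt{-4160 - i \sqrt{6523}}$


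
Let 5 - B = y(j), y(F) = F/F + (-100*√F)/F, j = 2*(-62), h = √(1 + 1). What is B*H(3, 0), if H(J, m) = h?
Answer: 4*√2 - 50*I*√62/31 ≈ 5.6569 - 12.7*I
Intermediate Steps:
h = √2 ≈ 1.4142
H(J, m) = √2
j = -124
y(F) = 1 - 100/√F
B = 4 - 50*I*√31/31 (B = 5 - (1 - (-50)*I*√31/31) = 5 - (1 + 50*I*√31/31) = 5 + (-1 - 50*I*√31/31) = 4 - 50*I*√31/31 ≈ 4.0 - 8.9803*I)
B*H(3, 0) = (4 - 50*I*√31/31)*√2 = √2*(4 - 50*I*√31/31)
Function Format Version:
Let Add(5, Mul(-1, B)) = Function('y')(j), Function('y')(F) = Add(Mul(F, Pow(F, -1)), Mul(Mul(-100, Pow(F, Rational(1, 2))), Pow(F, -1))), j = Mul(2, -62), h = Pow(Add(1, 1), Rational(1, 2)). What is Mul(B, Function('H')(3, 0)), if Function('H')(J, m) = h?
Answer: Add(Mul(4, Pow(2, Rational(1, 2))), Mul(Rational(-50, 31), I, Pow(62, Rational(1, 2)))) ≈ Add(5.6569, Mul(-12.700, I))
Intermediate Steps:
h = Pow(2, Rational(1, 2)) ≈ 1.4142
Function('H')(J, m) = Pow(2, Rational(1, 2))
j = -124
Function('y')(F) = Add(1, Mul(-100, Pow(F, Rational(-1, 2))))
B = Add(4, Mul(Rational(-50, 31), I, Pow(31, Rational(1, 2)))) (B = Add(5, Mul(-1, Add(1, Mul(-100, Pow(-124, Rational(-1, 2)))))) = Add(5, Mul(-1, Add(1, Mul(-100, Mul(Rational(-1, 62), I, Pow(31, Rational(1, 2))))))) = Add(5, Mul(-1, Add(1, Mul(Rational(50, 31), I, Pow(31, Rational(1, 2)))))) = Add(5, Add(-1, Mul(Rational(-50, 31), I, Pow(31, Rational(1, 2))))) = Add(4, Mul(Rational(-50, 31), I, Pow(31, Rational(1, 2)))) ≈ Add(4.0000, Mul(-8.9803, I)))
Mul(B, Function('H')(3, 0)) = Mul(Add(4, Mul(Rational(-50, 31), I, Pow(31, Rational(1, 2)))), Pow(2, Rational(1, 2))) = Mul(Pow(2, Rational(1, 2)), Add(4, Mul(Rational(-50, 31), I, Pow(31, Rational(1, 2)))))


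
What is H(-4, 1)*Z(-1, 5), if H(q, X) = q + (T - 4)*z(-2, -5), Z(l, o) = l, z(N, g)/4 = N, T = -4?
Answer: -60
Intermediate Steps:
z(N, g) = 4*N
H(q, X) = 64 + q (H(q, X) = q + (-4 - 4)*(4*(-2)) = q - 8*(-8) = q + 64 = 64 + q)
H(-4, 1)*Z(-1, 5) = (64 - 4)*(-1) = 60*(-1) = -60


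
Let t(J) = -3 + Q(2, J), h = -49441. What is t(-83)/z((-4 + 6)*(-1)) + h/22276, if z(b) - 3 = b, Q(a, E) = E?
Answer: -1965177/22276 ≈ -88.219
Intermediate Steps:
t(J) = -3 + J
z(b) = 3 + b
t(-83)/z((-4 + 6)*(-1)) + h/22276 = (-3 - 83)/(3 + (-4 + 6)*(-1)) - 49441/22276 = -86/(3 + 2*(-1)) - 49441*1/22276 = -86/(3 - 2) - 49441/22276 = -86/1 - 49441/22276 = -86*1 - 49441/22276 = -86 - 49441/22276 = -1965177/22276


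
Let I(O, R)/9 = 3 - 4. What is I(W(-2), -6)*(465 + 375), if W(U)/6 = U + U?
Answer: -7560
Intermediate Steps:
W(U) = 12*U (W(U) = 6*(U + U) = 6*(2*U) = 12*U)
I(O, R) = -9 (I(O, R) = 9*(3 - 4) = 9*(-1) = -9)
I(W(-2), -6)*(465 + 375) = -9*(465 + 375) = -9*840 = -7560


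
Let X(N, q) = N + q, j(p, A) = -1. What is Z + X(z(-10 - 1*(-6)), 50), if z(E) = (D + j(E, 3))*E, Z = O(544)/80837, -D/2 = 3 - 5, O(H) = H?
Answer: 3072350/80837 ≈ 38.007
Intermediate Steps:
D = 4 (D = -2*(3 - 5) = -2*(-2) = 4)
Z = 544/80837 ≈ 0.0067296
z(E) = 3*E (z(E) = (4 - 1)*E = 3*E)
Z + X(z(-10 - 1*(-6)), 50) = 544/80837 + (3*(-10 - 1*(-6)) + 50) = 544/80837 + (3*(-10 + 6) + 50) = 544/80837 + (3*(-4) + 50) = 544/80837 + (-12 + 50) = 544/80837 + 38 = 3072350/80837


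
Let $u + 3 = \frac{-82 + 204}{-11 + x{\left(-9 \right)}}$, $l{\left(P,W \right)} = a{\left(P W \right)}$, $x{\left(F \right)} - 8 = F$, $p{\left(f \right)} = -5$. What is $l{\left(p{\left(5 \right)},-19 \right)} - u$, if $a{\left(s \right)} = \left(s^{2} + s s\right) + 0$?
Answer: $\frac{108379}{6} \approx 18063.0$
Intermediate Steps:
$x{\left(F \right)} = 8 + F$
$a{\left(s \right)} = 2 s^{2}$ ($a{\left(s \right)} = \left(s^{2} + s^{2}\right) + 0 = 2 s^{2} + 0 = 2 s^{2}$)
$l{\left(P,W \right)} = 2 P^{2} W^{2}$ ($l{\left(P,W \right)} = 2 \left(P W\right)^{2} = 2 P^{2} W^{2}$)
$u = - \frac{79}{6}$ ($u = -3 + \frac{-82 + 204}{-11 + \left(8 - 9\right)} = -3 + \frac{122}{-11 - 1} = -3 + \frac{122}{-12} = -3 + 122 \left(- \frac{1}{12}\right) = -3 - \frac{61}{6} = - \frac{79}{6} \approx -13.167$)
$l{\left(p{\left(5 \right)},-19 \right)} - u = 2 \left(-5\right)^{2} \left(-19\right)^{2} - - \frac{79}{6} = 2 \cdot 25 \cdot 361 + \frac{79}{6} = 18050 + \frac{79}{6} = \frac{108379}{6}$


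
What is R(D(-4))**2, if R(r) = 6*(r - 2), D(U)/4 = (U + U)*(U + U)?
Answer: 2322576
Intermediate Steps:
D(U) = 16*U**2 (D(U) = 4*((U + U)*(U + U)) = 4*((2*U)*(2*U)) = 4*(4*U**2) = 16*U**2)
R(r) = -12 + 6*r (R(r) = 6*(-2 + r) = -12 + 6*r)
R(D(-4))**2 = (-12 + 6*(16*(-4)**2))**2 = (-12 + 6*(16*16))**2 = (-12 + 6*256)**2 = (-12 + 1536)**2 = 1524**2 = 2322576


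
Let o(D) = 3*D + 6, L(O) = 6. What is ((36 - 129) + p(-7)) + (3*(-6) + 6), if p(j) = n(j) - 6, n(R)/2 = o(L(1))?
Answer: -63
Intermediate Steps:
o(D) = 6 + 3*D
n(R) = 48 (n(R) = 2*(6 + 3*6) = 2*(6 + 18) = 2*24 = 48)
p(j) = 42 (p(j) = 48 - 6 = 42)
((36 - 129) + p(-7)) + (3*(-6) + 6) = ((36 - 129) + 42) + (3*(-6) + 6) = (-93 + 42) + (-18 + 6) = -51 - 12 = -63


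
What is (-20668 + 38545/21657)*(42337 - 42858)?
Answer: 233183100451/21657 ≈ 1.0767e+7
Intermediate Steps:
(-20668 + 38545/21657)*(42337 - 42858) = (-20668 + 38545*(1/21657))*(-521) = (-20668 + 38545/21657)*(-521) = -447568331/21657*(-521) = 233183100451/21657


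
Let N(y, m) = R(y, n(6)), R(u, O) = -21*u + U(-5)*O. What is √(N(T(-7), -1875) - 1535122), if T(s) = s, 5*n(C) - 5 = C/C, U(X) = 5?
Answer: I*√1534969 ≈ 1238.9*I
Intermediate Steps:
n(C) = 6/5 (n(C) = 1 + (C/C)/5 = 1 + (⅕)*1 = 1 + ⅕ = 6/5)
R(u, O) = -21*u + 5*O
N(y, m) = 6 - 21*y (N(y, m) = -21*y + 5*(6/5) = -21*y + 6 = 6 - 21*y)
√(N(T(-7), -1875) - 1535122) = √((6 - 21*(-7)) - 1535122) = √((6 + 147) - 1535122) = √(153 - 1535122) = √(-1534969) = I*√1534969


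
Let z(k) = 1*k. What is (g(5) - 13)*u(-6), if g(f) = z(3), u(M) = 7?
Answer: -70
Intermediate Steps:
z(k) = k
g(f) = 3
(g(5) - 13)*u(-6) = (3 - 13)*7 = -10*7 = -70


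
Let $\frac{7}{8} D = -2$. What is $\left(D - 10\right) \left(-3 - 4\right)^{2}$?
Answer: $-602$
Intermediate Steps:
$D = - \frac{16}{7}$ ($D = \frac{8}{7} \left(-2\right) = - \frac{16}{7} \approx -2.2857$)
$\left(D - 10\right) \left(-3 - 4\right)^{2} = \left(- \frac{16}{7} - 10\right) \left(-3 - 4\right)^{2} = - \frac{86 \left(-7\right)^{2}}{7} = \left(- \frac{86}{7}\right) 49 = -602$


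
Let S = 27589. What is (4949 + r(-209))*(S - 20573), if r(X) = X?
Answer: 33255840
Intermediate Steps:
(4949 + r(-209))*(S - 20573) = (4949 - 209)*(27589 - 20573) = 4740*7016 = 33255840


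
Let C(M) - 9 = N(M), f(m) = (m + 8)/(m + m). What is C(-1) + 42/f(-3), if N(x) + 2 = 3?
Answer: -202/5 ≈ -40.400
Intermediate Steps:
N(x) = 1 (N(x) = -2 + 3 = 1)
f(m) = (8 + m)/(2*m) (f(m) = (8 + m)/((2*m)) = (8 + m)*(1/(2*m)) = (8 + m)/(2*m))
C(M) = 10 (C(M) = 9 + 1 = 10)
C(-1) + 42/f(-3) = 10 + 42/((½)*(8 - 3)/(-3)) = 10 + 42/((½)*(-⅓)*5) = 10 + 42/(-⅚) = 10 - 6/5*42 = 10 - 252/5 = -202/5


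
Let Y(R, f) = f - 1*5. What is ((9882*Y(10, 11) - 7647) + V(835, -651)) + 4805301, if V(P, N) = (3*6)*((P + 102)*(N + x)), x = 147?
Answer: -3643518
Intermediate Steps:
V(P, N) = 18*(102 + P)*(147 + N) (V(P, N) = (3*6)*((P + 102)*(N + 147)) = 18*((102 + P)*(147 + N)) = 18*(102 + P)*(147 + N))
Y(R, f) = -5 + f (Y(R, f) = f - 5 = -5 + f)
((9882*Y(10, 11) - 7647) + V(835, -651)) + 4805301 = ((9882*(-5 + 11) - 7647) + (269892 + 1836*(-651) + 2646*835 + 18*(-651)*835)) + 4805301 = ((9882*6 - 7647) + (269892 - 1195236 + 2209410 - 9784530)) + 4805301 = ((59292 - 7647) - 8500464) + 4805301 = (51645 - 8500464) + 4805301 = -8448819 + 4805301 = -3643518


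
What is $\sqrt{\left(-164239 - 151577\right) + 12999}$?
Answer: $i \sqrt{302817} \approx 550.29 i$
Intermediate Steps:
$\sqrt{\left(-164239 - 151577\right) + 12999} = \sqrt{-315816 + 12999} = \sqrt{-302817} = i \sqrt{302817}$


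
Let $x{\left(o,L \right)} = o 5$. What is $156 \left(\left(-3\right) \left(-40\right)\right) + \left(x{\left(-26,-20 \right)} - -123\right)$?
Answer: $18713$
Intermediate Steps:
$x{\left(o,L \right)} = 5 o$
$156 \left(\left(-3\right) \left(-40\right)\right) + \left(x{\left(-26,-20 \right)} - -123\right) = 156 \left(\left(-3\right) \left(-40\right)\right) + \left(5 \left(-26\right) - -123\right) = 156 \cdot 120 + \left(-130 + 123\right) = 18720 - 7 = 18713$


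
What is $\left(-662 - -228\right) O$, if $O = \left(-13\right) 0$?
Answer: $0$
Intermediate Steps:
$O = 0$
$\left(-662 - -228\right) O = \left(-662 - -228\right) 0 = \left(-662 + 228\right) 0 = \left(-434\right) 0 = 0$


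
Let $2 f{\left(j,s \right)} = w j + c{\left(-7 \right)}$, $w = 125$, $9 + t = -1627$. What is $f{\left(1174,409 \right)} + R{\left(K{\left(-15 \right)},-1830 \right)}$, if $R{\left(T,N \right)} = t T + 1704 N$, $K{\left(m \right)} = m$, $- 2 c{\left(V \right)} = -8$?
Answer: $-3020403$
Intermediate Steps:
$t = -1636$ ($t = -9 - 1627 = -1636$)
$c{\left(V \right)} = 4$ ($c{\left(V \right)} = \left(- \frac{1}{2}\right) \left(-8\right) = 4$)
$R{\left(T,N \right)} = - 1636 T + 1704 N$
$f{\left(j,s \right)} = 2 + \frac{125 j}{2}$ ($f{\left(j,s \right)} = \frac{125 j + 4}{2} = \frac{4 + 125 j}{2} = 2 + \frac{125 j}{2}$)
$f{\left(1174,409 \right)} + R{\left(K{\left(-15 \right)},-1830 \right)} = \left(2 + \frac{125}{2} \cdot 1174\right) + \left(\left(-1636\right) \left(-15\right) + 1704 \left(-1830\right)\right) = \left(2 + 73375\right) + \left(24540 - 3118320\right) = 73377 - 3093780 = -3020403$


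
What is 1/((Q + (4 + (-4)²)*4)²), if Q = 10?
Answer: 1/8100 ≈ 0.00012346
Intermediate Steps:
1/((Q + (4 + (-4)²)*4)²) = 1/((10 + (4 + (-4)²)*4)²) = 1/((10 + (4 + 16)*4)²) = 1/((10 + 20*4)²) = 1/((10 + 80)²) = 1/(90²) = 1/8100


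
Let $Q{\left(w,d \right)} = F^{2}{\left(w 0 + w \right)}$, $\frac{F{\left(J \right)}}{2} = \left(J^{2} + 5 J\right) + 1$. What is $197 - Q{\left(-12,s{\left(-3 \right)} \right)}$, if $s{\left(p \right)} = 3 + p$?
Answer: $-28703$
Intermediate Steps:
$F{\left(J \right)} = 2 + 2 J^{2} + 10 J$ ($F{\left(J \right)} = 2 \left(\left(J^{2} + 5 J\right) + 1\right) = 2 \left(1 + J^{2} + 5 J\right) = 2 + 2 J^{2} + 10 J$)
$Q{\left(w,d \right)} = \left(2 + 2 w^{2} + 10 w\right)^{2}$ ($Q{\left(w,d \right)} = \left(2 + 2 \left(w 0 + w\right)^{2} + 10 \left(w 0 + w\right)\right)^{2} = \left(2 + 2 \left(0 + w\right)^{2} + 10 \left(0 + w\right)\right)^{2} = \left(2 + 2 w^{2} + 10 w\right)^{2}$)
$197 - Q{\left(-12,s{\left(-3 \right)} \right)} = 197 - 4 \left(1 + \left(-12\right)^{2} + 5 \left(-12\right)\right)^{2} = 197 - 4 \left(1 + 144 - 60\right)^{2} = 197 - 4 \cdot 85^{2} = 197 - 4 \cdot 7225 = 197 - 28900 = -28703$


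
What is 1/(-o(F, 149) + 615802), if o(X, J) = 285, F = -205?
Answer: 1/615517 ≈ 1.6247e-6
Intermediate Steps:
1/(-o(F, 149) + 615802) = 1/(-1*285 + 615802) = 1/(-285 + 615802) = 1/615517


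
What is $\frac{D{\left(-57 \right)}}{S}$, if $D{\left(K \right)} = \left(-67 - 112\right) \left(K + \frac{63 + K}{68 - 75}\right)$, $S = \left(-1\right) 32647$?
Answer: $- \frac{72495}{228529} \approx -0.31722$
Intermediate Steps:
$S = -32647$
$D{\left(K \right)} = 1611 - \frac{1074 K}{7}$ ($D{\left(K \right)} = - 179 \left(K + \frac{63 + K}{-7}\right) = - 179 \left(K + \left(63 + K\right) \left(- \frac{1}{7}\right)\right) = - 179 \left(K - \left(9 + \frac{K}{7}\right)\right) = - 179 \left(-9 + \frac{6 K}{7}\right) = 1611 - \frac{1074 K}{7}$)
$\frac{D{\left(-57 \right)}}{S} = \frac{1611 - - \frac{61218}{7}}{-32647} = \left(1611 + \frac{61218}{7}\right) \left(- \frac{1}{32647}\right) = \frac{72495}{7} \left(- \frac{1}{32647}\right) = - \frac{72495}{228529}$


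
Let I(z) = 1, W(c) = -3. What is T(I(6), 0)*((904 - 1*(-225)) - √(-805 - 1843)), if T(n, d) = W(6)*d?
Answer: 0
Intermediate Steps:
T(n, d) = -3*d
T(I(6), 0)*((904 - 1*(-225)) - √(-805 - 1843)) = (-3*0)*((904 - 1*(-225)) - √(-805 - 1843)) = 0*((904 + 225) - √(-2648)) = 0*(1129 - 2*I*√662) = 0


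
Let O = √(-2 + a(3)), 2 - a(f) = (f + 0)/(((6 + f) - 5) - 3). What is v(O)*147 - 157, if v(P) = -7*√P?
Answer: -157 - 1029*3^(¼)*√I ≈ -1114.6 - 957.59*I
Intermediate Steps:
a(f) = 2 - f/(-2 + f) (a(f) = 2 - (f + 0)/(((6 + f) - 5) - 3) = 2 - f/((1 + f) - 3) = 2 - f/(-2 + f))
O = I*√3 (O = √(-2 + (-4 + 3)/(-2 + 3)) = √(-2 - 1/1) = √(-2 + 1*(-1)) = √(-2 - 1) = √(-3) = I*√3 ≈ 1.732*I)
v(O)*147 - 157 = -7*3^(¼)*√I*147 - 157 = -1029*3^(¼)*√I - 157 = -157 - 1029*3^(¼)*√I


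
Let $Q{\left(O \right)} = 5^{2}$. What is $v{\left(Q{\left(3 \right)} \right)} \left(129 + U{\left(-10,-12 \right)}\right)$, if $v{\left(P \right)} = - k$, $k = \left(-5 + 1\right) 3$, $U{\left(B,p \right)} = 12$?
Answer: $1692$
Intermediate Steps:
$Q{\left(O \right)} = 25$
$k = -12$ ($k = \left(-4\right) 3 = -12$)
$v{\left(P \right)} = 12$ ($v{\left(P \right)} = \left(-1\right) \left(-12\right) = 12$)
$v{\left(Q{\left(3 \right)} \right)} \left(129 + U{\left(-10,-12 \right)}\right) = 12 \left(129 + 12\right) = 12 \cdot 141 = 1692$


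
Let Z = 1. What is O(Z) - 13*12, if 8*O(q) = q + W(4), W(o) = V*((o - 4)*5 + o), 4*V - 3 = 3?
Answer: -1241/8 ≈ -155.13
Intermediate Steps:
V = 3/2 (V = 3/4 + (1/4)*3 = 3/4 + 3/4 = 3/2 ≈ 1.5000)
W(o) = -30 + 9*o (W(o) = 3*((o - 4)*5 + o)/2 = 3*((-4 + o)*5 + o)/2 = 3*((-20 + 5*o) + o)/2 = 3*(-20 + 6*o)/2 = -30 + 9*o)
O(q) = 3/4 + q/8 (O(q) = (q + (-30 + 9*4))/8 = (q + (-30 + 36))/8 = (q + 6)/8 = (6 + q)/8 = 3/4 + q/8)
O(Z) - 13*12 = (3/4 + (1/8)*1) - 13*12 = (3/4 + 1/8) - 156 = 7/8 - 156 = -1241/8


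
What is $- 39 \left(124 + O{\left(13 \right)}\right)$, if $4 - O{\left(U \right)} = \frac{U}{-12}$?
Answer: $- \frac{20137}{4} \approx -5034.3$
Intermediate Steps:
$O{\left(U \right)} = 4 + \frac{U}{12}$ ($O{\left(U \right)} = 4 - \frac{U}{-12} = 4 - U \left(- \frac{1}{12}\right) = 4 - - \frac{U}{12} = 4 + \frac{U}{12}$)
$- 39 \left(124 + O{\left(13 \right)}\right) = - 39 \left(124 + \left(4 + \frac{1}{12} \cdot 13\right)\right) = - 39 \left(124 + \left(4 + \frac{13}{12}\right)\right) = - 39 \left(124 + \frac{61}{12}\right) = \left(-39\right) \frac{1549}{12} = - \frac{20137}{4}$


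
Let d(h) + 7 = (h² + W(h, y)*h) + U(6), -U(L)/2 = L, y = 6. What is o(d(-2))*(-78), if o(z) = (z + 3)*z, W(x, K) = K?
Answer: -50544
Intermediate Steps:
U(L) = -2*L
d(h) = -19 + h² + 6*h (d(h) = -7 + ((h² + 6*h) - 2*6) = -7 + ((h² + 6*h) - 12) = -7 + (-12 + h² + 6*h) = -19 + h² + 6*h)
o(z) = z*(3 + z) (o(z) = (3 + z)*z = z*(3 + z))
o(d(-2))*(-78) = ((-19 + (-2)² + 6*(-2))*(3 + (-19 + (-2)² + 6*(-2))))*(-78) = ((-19 + 4 - 12)*(3 + (-19 + 4 - 12)))*(-78) = -27*(3 - 27)*(-78) = -27*(-24)*(-78) = 648*(-78) = -50544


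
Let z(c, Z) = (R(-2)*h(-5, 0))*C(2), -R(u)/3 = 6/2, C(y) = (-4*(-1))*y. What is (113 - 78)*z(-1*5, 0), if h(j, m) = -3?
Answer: 7560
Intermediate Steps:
C(y) = 4*y
R(u) = -9 (R(u) = -18/2 = -3*3 = -9)
z(c, Z) = 216 (z(c, Z) = (-9*(-3))*(4*2) = 27*8 = 216)
(113 - 78)*z(-1*5, 0) = (113 - 78)*216 = 35*216 = 7560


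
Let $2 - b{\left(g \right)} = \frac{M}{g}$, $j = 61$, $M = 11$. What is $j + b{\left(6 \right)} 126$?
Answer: $82$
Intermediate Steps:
$b{\left(g \right)} = 2 - \frac{11}{g}$
$j + b{\left(6 \right)} 126 = 61 + \left(2 - \frac{11}{6}\right) 126 = 61 + \frac{1}{6} \cdot 126 = 61 + 21 = 82$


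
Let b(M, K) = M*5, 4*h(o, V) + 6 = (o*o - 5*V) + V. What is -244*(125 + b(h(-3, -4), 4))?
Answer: -36295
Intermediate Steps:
h(o, V) = -3/2 - V + o²/4 (h(o, V) = -3/2 + ((o*o - 5*V) + V)/4 = -3/2 + ((o² - 5*V) + V)/4 = -3/2 + (o² - 4*V)/4 = -3/2 + (-V + o²/4) = -3/2 - V + o²/4)
b(M, K) = 5*M
-244*(125 + b(h(-3, -4), 4)) = -244*(125 + 5*(-3/2 - 1*(-4) + (¼)*(-3)²)) = -244*(125 + 5*(-3/2 + 4 + (¼)*9)) = -244*(125 + 5*(-3/2 + 4 + 9/4)) = -244*(125 + 5*(19/4)) = -244*(125 + 95/4) = -244*595/4 = -36295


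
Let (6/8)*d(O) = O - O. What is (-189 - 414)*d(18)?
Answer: 0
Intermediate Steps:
d(O) = 0 (d(O) = 4*(O - O)/3 = (4/3)*0 = 0)
(-189 - 414)*d(18) = (-189 - 414)*0 = -603*0 = 0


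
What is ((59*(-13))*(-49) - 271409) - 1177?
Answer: -235003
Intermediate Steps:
((59*(-13))*(-49) - 271409) - 1177 = (-767*(-49) - 271409) - 1177 = (37583 - 271409) - 1177 = -233826 - 1177 = -235003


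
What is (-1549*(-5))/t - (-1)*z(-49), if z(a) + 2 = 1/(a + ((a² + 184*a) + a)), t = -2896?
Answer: -90876777/19440848 ≈ -4.6745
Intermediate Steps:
z(a) = -2 + 1/(a² + 186*a) (z(a) = -2 + 1/(a + ((a² + 184*a) + a)) = -2 + 1/(a + (a² + 185*a)) = -2 + 1/(a² + 186*a))
(-1549*(-5))/t - (-1)*z(-49) = -1549*(-5)/(-2896) - (-1)*(1 - 372*(-49) - 2*(-49)²)/((-49)*(186 - 49)) = 7745*(-1/2896) - (-1)*(-1/49*(1 + 18228 - 2*2401)/137) = -7745/2896 - (-1)*(-1/49*1/137*(1 + 18228 - 4802)) = -7745/2896 - (-1)*(-1/49*1/137*13427) = -7745/2896 - (-1)*(-13427)/6713 = -7745/2896 - 1*13427/6713 = -7745/2896 - 13427/6713 = -90876777/19440848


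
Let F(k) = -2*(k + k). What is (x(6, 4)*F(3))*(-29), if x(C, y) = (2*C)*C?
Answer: 25056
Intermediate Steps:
x(C, y) = 2*C**2
F(k) = -4*k
(x(6, 4)*F(3))*(-29) = ((2*6**2)*(-4*3))*(-29) = ((2*36)*(-12))*(-29) = (72*(-12))*(-29) = -864*(-29) = 25056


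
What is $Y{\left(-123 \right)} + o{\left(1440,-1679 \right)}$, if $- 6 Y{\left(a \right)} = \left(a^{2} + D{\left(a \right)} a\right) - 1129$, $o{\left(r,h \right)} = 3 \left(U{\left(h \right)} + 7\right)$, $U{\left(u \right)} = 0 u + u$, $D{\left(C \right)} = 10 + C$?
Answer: $- \frac{57995}{6} \approx -9665.8$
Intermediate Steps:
$U{\left(u \right)} = u$ ($U{\left(u \right)} = 0 + u = u$)
$o{\left(r,h \right)} = 21 + 3 h$ ($o{\left(r,h \right)} = 3 \left(h + 7\right) = 3 \left(7 + h\right) = 21 + 3 h$)
$Y{\left(a \right)} = \frac{1129}{6} - \frac{a^{2}}{6} - \frac{a \left(10 + a\right)}{6}$ ($Y{\left(a \right)} = - \frac{\left(a^{2} + \left(10 + a\right) a\right) - 1129}{6} = - \frac{\left(a^{2} + a \left(10 + a\right)\right) - 1129}{6} = - \frac{-1129 + a^{2} + a \left(10 + a\right)}{6} = \frac{1129}{6} - \frac{a^{2}}{6} - \frac{a \left(10 + a\right)}{6}$)
$Y{\left(-123 \right)} + o{\left(1440,-1679 \right)} = \left(\frac{1129}{6} - \frac{\left(-123\right)^{2}}{6} - - \frac{41 \left(10 - 123\right)}{2}\right) + \left(21 + 3 \left(-1679\right)\right) = \left(\frac{1129}{6} - \frac{5043}{2} - \left(- \frac{41}{2}\right) \left(-113\right)\right) + \left(21 - 5037\right) = \left(\frac{1129}{6} - \frac{5043}{2} - \frac{4633}{2}\right) - 5016 = - \frac{27899}{6} - 5016 = - \frac{57995}{6}$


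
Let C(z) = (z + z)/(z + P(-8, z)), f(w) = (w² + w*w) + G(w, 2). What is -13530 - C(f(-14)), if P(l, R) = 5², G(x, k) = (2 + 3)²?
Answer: -2990547/221 ≈ -13532.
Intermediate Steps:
G(x, k) = 25 (G(x, k) = 5² = 25)
P(l, R) = 25
f(w) = 25 + 2*w² (f(w) = (w² + w*w) + 25 = (w² + w²) + 25 = 2*w² + 25 = 25 + 2*w²)
C(z) = 2*z/(25 + z) (C(z) = (z + z)/(z + 25) = (2*z)/(25 + z) = 2*z/(25 + z))
-13530 - C(f(-14)) = -13530 - 2*(25 + 2*(-14)²)/(25 + (25 + 2*(-14)²)) = -13530 - 2*(25 + 2*196)/(25 + (25 + 2*196)) = -13530 - 2*(25 + 392)/(25 + (25 + 392)) = -13530 - 2*417/(25 + 417) = -13530 - 2*417/442 = -13530 - 1*417/221 = -13530 - 417/221 = -2990547/221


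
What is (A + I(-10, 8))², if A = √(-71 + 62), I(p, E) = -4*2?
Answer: 55 - 48*I ≈ 55.0 - 48.0*I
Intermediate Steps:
I(p, E) = -8
A = 3*I (A = √(-9) = 3*I ≈ 3.0*I)
(A + I(-10, 8))² = (3*I - 8)² = (-8 + 3*I)²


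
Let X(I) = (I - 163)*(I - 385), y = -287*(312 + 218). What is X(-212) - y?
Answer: 375985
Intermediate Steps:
y = -152110 (y = -287*530 = -152110)
X(I) = (-385 + I)*(-163 + I) (X(I) = (-163 + I)*(-385 + I) = (-385 + I)*(-163 + I))
X(-212) - y = (62755 + (-212)² - 548*(-212)) - 1*(-152110) = (62755 + 44944 + 116176) + 152110 = 223875 + 152110 = 375985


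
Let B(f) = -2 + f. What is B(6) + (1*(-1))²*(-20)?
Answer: -16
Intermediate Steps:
B(6) + (1*(-1))²*(-20) = (-2 + 6) + (1*(-1))²*(-20) = 4 + (-1)²*(-20) = 4 + 1*(-20) = 4 - 20 = -16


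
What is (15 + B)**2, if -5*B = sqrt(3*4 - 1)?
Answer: (75 - sqrt(11))**2/25 ≈ 205.54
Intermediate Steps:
B = -sqrt(11)/5 (B = -sqrt(3*4 - 1)/5 = -sqrt(12 - 1)/5 = -sqrt(11)/5 ≈ -0.66333)
(15 + B)**2 = (15 - sqrt(11)/5)**2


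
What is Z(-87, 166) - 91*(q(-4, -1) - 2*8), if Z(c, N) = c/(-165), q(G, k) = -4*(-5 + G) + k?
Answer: -95066/55 ≈ -1728.5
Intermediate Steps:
q(G, k) = 20 + k - 4*G (q(G, k) = (20 - 4*G) + k = 20 + k - 4*G)
Z(c, N) = -c/165 (Z(c, N) = c*(-1/165) = -c/165)
Z(-87, 166) - 91*(q(-4, -1) - 2*8) = -1/165*(-87) - 91*((20 - 1 - 4*(-4)) - 2*8) = 29/55 - 91*((20 - 1 + 16) - 16) = 29/55 - 91*(35 - 16) = 29/55 - 91*19 = 29/55 - 1729 = -95066/55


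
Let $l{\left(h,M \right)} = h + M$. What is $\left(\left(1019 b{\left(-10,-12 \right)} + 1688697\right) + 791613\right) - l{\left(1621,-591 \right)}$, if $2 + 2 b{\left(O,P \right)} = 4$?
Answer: $2480299$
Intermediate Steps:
$b{\left(O,P \right)} = 1$ ($b{\left(O,P \right)} = -1 + \frac{1}{2} \cdot 4 = -1 + 2 = 1$)
$l{\left(h,M \right)} = M + h$
$\left(\left(1019 b{\left(-10,-12 \right)} + 1688697\right) + 791613\right) - l{\left(1621,-591 \right)} = \left(\left(1019 \cdot 1 + 1688697\right) + 791613\right) - \left(-591 + 1621\right) = \left(\left(1019 + 1688697\right) + 791613\right) - 1030 = \left(1689716 + 791613\right) - 1030 = 2481329 - 1030 = 2480299$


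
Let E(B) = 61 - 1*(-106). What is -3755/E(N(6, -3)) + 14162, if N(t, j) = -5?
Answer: 2361299/167 ≈ 14140.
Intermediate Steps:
E(B) = 167 (E(B) = 61 + 106 = 167)
-3755/E(N(6, -3)) + 14162 = -3755/167 + 14162 = 2361299/167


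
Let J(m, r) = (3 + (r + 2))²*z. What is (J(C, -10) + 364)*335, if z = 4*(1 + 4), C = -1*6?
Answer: 289440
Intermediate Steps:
C = -6
z = 20 (z = 4*5 = 20)
J(m, r) = 20*(5 + r)² (J(m, r) = (3 + (r + 2))²*20 = (3 + (2 + r))²*20 = (5 + r)²*20 = 20*(5 + r)²)
(J(C, -10) + 364)*335 = (20*(5 - 10)² + 364)*335 = (20*(-5)² + 364)*335 = (20*25 + 364)*335 = (500 + 364)*335 = 864*335 = 289440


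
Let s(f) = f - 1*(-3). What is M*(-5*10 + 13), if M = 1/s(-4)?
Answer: 37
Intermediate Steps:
s(f) = 3 + f (s(f) = f + 3 = 3 + f)
M = -1 (M = 1/(3 - 4) = 1/(-1) = -1)
M*(-5*10 + 13) = -(-5*10 + 13) = -(-50 + 13) = -1*(-37) = 37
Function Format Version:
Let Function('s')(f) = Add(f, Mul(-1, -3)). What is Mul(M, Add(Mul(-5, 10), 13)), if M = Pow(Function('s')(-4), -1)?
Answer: 37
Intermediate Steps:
Function('s')(f) = Add(3, f) (Function('s')(f) = Add(f, 3) = Add(3, f))
M = -1 (M = Pow(Add(3, -4), -1) = Pow(-1, -1) = -1)
Mul(M, Add(Mul(-5, 10), 13)) = Mul(-1, Add(Mul(-5, 10), 13)) = Mul(-1, Add(-50, 13)) = Mul(-1, -37) = 37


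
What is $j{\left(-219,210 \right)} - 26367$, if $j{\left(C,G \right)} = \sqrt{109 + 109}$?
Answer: $-26367 + \sqrt{218} \approx -26352.0$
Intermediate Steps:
$j{\left(C,G \right)} = \sqrt{218}$
$j{\left(-219,210 \right)} - 26367 = \sqrt{218} - 26367 = -26367 + \sqrt{218}$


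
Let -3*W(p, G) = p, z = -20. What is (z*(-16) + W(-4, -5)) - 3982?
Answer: -10982/3 ≈ -3660.7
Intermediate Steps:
W(p, G) = -p/3
(z*(-16) + W(-4, -5)) - 3982 = (-20*(-16) - ⅓*(-4)) - 3982 = (320 + 4/3) - 3982 = 964/3 - 3982 = -10982/3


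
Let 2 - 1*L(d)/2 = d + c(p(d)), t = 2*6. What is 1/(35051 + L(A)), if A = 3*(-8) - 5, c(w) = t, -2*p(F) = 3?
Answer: 1/35089 ≈ 2.8499e-5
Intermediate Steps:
t = 12
p(F) = -3/2 (p(F) = -½*3 = -3/2)
c(w) = 12
A = -29 (A = -24 - 5 = -29)
L(d) = -20 - 2*d (L(d) = 4 - 2*(d + 12) = 4 - 2*(12 + d) = 4 + (-24 - 2*d) = -20 - 2*d)
1/(35051 + L(A)) = 1/(35051 + (-20 - 2*(-29))) = 1/(35051 + (-20 + 58)) = 1/(35051 + 38) = 1/35089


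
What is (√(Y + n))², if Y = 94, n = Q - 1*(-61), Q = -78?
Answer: 77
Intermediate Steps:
n = -17 (n = -78 - 1*(-61) = -78 + 61 = -17)
(√(Y + n))² = (√(94 - 17))² = (√77)² = 77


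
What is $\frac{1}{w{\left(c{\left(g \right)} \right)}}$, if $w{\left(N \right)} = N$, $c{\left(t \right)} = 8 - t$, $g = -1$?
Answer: $\frac{1}{9} \approx 0.11111$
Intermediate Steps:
$\frac{1}{w{\left(c{\left(g \right)} \right)}} = \frac{1}{8 - -1} = \frac{1}{8 + 1} = \frac{1}{9}$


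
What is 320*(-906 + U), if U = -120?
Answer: -328320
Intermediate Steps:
320*(-906 + U) = 320*(-906 - 120) = 320*(-1026) = -328320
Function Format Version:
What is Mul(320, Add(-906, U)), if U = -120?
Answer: -328320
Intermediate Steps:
Mul(320, Add(-906, U)) = Mul(320, Add(-906, -120)) = Mul(320, -1026) = -328320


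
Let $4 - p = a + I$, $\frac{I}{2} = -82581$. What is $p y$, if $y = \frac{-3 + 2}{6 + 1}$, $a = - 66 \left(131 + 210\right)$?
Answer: $- \frac{187672}{7} \approx -26810.0$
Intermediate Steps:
$I = -165162$ ($I = 2 \left(-82581\right) = -165162$)
$a = -22506$ ($a = \left(-66\right) 341 = -22506$)
$p = 187672$ ($p = 4 - \left(-22506 - 165162\right) = 4 - -187668 = 4 + 187668 = 187672$)
$y = - \frac{1}{7} \approx -0.14286$
$p y = 187672 \left(- \frac{1}{7}\right) = - \frac{187672}{7}$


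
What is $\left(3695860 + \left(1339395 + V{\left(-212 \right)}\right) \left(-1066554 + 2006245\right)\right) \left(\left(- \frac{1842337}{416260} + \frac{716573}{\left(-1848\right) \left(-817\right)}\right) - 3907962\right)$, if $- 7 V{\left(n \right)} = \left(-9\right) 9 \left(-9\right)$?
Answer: $- \frac{61468992917433925207063053736}{12498102435} \approx -4.9183 \cdot 10^{18}$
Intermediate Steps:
$V{\left(n \right)} = - \frac{729}{7}$ ($V{\left(n \right)} = - \frac{\left(-9\right) 9 \left(-9\right)}{7} = - \frac{\left(-81\right) \left(-9\right)}{7} = \left(- \frac{1}{7}\right) 729 = - \frac{729}{7}$)
$\left(3695860 + \left(1339395 + V{\left(-212 \right)}\right) \left(-1066554 + 2006245\right)\right) \left(\left(- \frac{1842337}{416260} + \frac{716573}{\left(-1848\right) \left(-817\right)}\right) - 3907962\right) = \left(3695860 + \left(1339395 - \frac{729}{7}\right) \left(-1066554 + 2006245\right)\right) \left(\left(- \frac{1842337}{416260} + \frac{716573}{\left(-1848\right) \left(-817\right)}\right) - 3907962\right) = \left(3695860 + \frac{9375036}{7} \cdot 939691\right) \left(\left(\left(-1842337\right) \frac{1}{416260} + \frac{716573}{1509816}\right) - 3907962\right) = \left(3695860 + \frac{8809636953876}{7}\right) \left(\left(- \frac{1842337}{416260} + 716573 \cdot \frac{1}{1509816}\right) - 3907962\right) = \frac{8809662824896 \left(\left(- \frac{1842337}{416260} + \frac{65143}{137256}\right) - 3907962\right)}{7} = \frac{8809662824896 \left(- \frac{56438845523}{14283545640} - 3907962\right)}{7} = \frac{8809662824896}{7} \left(- \frac{55819610025231203}{14283545640}\right) = - \frac{61468992917433925207063053736}{12498102435}$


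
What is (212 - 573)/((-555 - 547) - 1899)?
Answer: 361/3001 ≈ 0.12029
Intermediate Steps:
(212 - 573)/((-555 - 547) - 1899) = -361/(-1102 - 1899) = -361/(-3001) = -361*(-1/3001) = 361/3001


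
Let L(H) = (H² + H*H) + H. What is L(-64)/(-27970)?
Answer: -4064/13985 ≈ -0.29060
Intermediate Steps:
L(H) = H + 2*H² (L(H) = (H² + H²) + H = 2*H² + H = H + 2*H²)
L(-64)/(-27970) = -64*(1 + 2*(-64))/(-27970) = -64*(1 - 128)*(-1/27970) = -64*(-127)*(-1/27970) = 8128*(-1/27970) = -4064/13985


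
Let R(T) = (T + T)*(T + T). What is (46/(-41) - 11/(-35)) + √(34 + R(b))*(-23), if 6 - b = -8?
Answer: -1159/1435 - 23*√818 ≈ -658.62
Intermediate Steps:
b = 14 (b = 6 - 1*(-8) = 6 + 8 = 14)
R(T) = 4*T² (R(T) = (2*T)*(2*T) = 4*T²)
(46/(-41) - 11/(-35)) + √(34 + R(b))*(-23) = (46/(-41) - 11/(-35)) + √(34 + 4*14²)*(-23) = (46*(-1/41) - 11*(-1/35)) + √(34 + 4*196)*(-23) = (-46/41 + 11/35) + √(34 + 784)*(-23) = -1159/1435 + √818*(-23) = -1159/1435 - 23*√818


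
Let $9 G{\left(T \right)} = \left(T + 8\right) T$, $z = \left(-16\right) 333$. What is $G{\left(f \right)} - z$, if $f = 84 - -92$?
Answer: $\frac{80336}{9} \approx 8926.2$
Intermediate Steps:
$f = 176$ ($f = 84 + 92 = 176$)
$z = -5328$
$G{\left(T \right)} = \frac{T \left(8 + T\right)}{9}$ ($G{\left(T \right)} = \frac{\left(T + 8\right) T}{9} = \frac{\left(8 + T\right) T}{9} = \frac{T \left(8 + T\right)}{9}$)
$G{\left(f \right)} - z = \frac{1}{9} \cdot 176 \left(8 + 176\right) - -5328 = \frac{1}{9} \cdot 176 \cdot 184 + 5328 = \frac{32384}{9} + 5328 = \frac{80336}{9}$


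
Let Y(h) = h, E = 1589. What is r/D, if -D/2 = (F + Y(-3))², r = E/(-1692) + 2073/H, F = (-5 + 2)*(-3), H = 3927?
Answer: 910829/159467616 ≈ 0.0057117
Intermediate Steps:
F = 9 (F = -3*(-3) = 9)
r = -910829/2214828 (r = 1589/(-1692) + 2073/3927 = 1589*(-1/1692) + 2073*(1/3927) = -1589/1692 + 691/1309 = -910829/2214828 ≈ -0.41124)
D = -72 (D = -2*(9 - 3)² = -2*6² = -2*36 = -72)
r/D = -910829/2214828/(-72) = -910829/2214828*(-1/72) = 910829/159467616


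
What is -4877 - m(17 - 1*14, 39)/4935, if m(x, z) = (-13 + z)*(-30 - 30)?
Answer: -1604429/329 ≈ -4876.7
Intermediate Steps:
m(x, z) = 780 - 60*z (m(x, z) = (-13 + z)*(-60) = 780 - 60*z)
-4877 - m(17 - 1*14, 39)/4935 = -4877 - (780 - 60*39)/4935 = -4877 - (780 - 2340)/4935 = -4877 - (-1560)/4935 = -4877 - 1*(-104/329) = -4877 + 104/329 = -1604429/329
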